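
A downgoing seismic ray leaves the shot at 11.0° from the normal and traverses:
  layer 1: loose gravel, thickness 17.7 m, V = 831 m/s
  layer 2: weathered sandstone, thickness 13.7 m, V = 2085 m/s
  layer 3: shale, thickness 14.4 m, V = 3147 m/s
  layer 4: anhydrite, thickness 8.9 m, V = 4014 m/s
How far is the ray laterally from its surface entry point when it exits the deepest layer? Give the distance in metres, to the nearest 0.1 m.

Apply Snell's law at each interface; in layer i the horizontal offset is hᵢ·tan θᵢ.
Layer 1: θ = 11.00°; offset = 17.7·tan 11.00° = 3.441 m.
Layer 2: sin θ = 2085·sin 11.0°/831 = 0.4787, θ = 28.60°; offset = 13.7·tan 28.60° = 7.471 m.
Layer 3: sin θ = 3147·sin 11.0°/831 = 0.7226, θ = 46.27°; offset = 14.4·tan 46.27° = 15.052 m.
Layer 4: sin θ = 4014·sin 11.0°/831 = 0.9217, θ = 67.17°; offset = 8.9·tan 67.17° = 21.143 m.
Total horizontal offset = 47.106 m.

47.1 m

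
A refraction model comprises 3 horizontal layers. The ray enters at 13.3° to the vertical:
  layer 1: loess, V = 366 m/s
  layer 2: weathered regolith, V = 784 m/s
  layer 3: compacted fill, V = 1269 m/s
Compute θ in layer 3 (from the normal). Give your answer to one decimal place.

Snell's law across each interface conserves sin θ / V, so sin θ_3 = V_3·sin θ₁/V₁.
sin θ_3 = 1269 × sin 13.3° / 366 = 0.7976.
θ_3 = arcsin 0.7976 = 52.90°.

52.9°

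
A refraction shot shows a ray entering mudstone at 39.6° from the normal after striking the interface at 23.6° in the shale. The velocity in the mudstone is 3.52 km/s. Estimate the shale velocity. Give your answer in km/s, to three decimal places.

2.211 km/s

sin 23.6° = 0.4003; sin 39.6° = 0.6374.
V₁ = V₂·(sin θ₁/sin θ₂) = 3.52·(0.4003/0.6374) = 2.211 km/s.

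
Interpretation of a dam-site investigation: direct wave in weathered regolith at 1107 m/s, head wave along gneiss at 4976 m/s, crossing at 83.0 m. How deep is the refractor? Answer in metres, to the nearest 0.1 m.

h = (x_cross/2)·√((V₂−V₁)/(V₂+V₁)).
(V₂−V₁)/(V₂+V₁) = (4976−1107)/(4976+1107) = 0.6360; √ = 0.7975.
h = (83.0/2)·0.7975 = 33.10 m.

33.1 m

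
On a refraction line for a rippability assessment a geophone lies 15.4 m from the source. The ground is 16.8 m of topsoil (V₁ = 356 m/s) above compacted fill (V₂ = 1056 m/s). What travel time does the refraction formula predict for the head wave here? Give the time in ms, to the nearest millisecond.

103 ms

t = x/V₂ + 2h·√(V₂²−V₁²)/(V₁V₂).
√(V₂²−V₁²) = √(1056²−356²) = 994.2 m/s; delay term = 2·16.8·994.2/(356·1056) = 0.08886 s.
t = 15.4/1056 + 0.08886 = 0.10344 s.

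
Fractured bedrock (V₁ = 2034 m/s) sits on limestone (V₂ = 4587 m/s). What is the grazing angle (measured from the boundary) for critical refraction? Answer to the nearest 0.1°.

63.7°

Critical incidence: sin θ_c = V₁/V₂ = 2034/4587 = 0.4434.
θ_c = arcsin 0.4434 = 26.32°.
Measured from the interface: 90° − 26.32° = 63.68°.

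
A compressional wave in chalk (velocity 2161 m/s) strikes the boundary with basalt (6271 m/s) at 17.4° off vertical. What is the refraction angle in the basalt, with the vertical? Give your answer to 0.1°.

60.2°

Snell's law: sin θ₂ = (V₂/V₁)·sin θ₁ = (6271/2161)·sin 17.4° = 0.8678.
θ₂ = sin⁻¹(0.8678) = 60.20° (from vertical).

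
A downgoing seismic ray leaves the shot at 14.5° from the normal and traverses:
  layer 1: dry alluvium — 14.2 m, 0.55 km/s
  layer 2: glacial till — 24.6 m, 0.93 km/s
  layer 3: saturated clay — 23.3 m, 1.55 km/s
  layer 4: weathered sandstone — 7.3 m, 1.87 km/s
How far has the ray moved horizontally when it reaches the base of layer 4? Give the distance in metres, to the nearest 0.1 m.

Apply Snell's law at each interface; in layer i the horizontal offset is hᵢ·tan θᵢ.
Layer 1: θ = 14.50°; offset = 14.2·tan 14.50° = 3.672 m.
Layer 2: sin θ = 0.93·sin 14.5°/0.55 = 0.4234, θ = 25.05°; offset = 24.6·tan 25.05° = 11.496 m.
Layer 3: sin θ = 1.55·sin 14.5°/0.55 = 0.7056, θ = 44.88°; offset = 23.3·tan 44.88° = 23.202 m.
Layer 4: sin θ = 1.87·sin 14.5°/0.55 = 0.8513, θ = 58.35°; offset = 7.3·tan 58.35° = 11.844 m.
Summing the layer offsets gives 50.214 m.

50.2 m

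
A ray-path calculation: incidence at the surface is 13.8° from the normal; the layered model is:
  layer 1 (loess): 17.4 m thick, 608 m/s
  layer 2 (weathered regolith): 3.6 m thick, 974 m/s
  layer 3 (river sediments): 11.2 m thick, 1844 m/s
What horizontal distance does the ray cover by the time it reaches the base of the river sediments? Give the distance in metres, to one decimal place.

p = sin θ₁/V₁ = sin 13.8°/608 = 3.9232e-04 s/m is conserved through the stack.
Layer 1: θ = 13.80°; offset = 17.4·tan 13.80° = 4.274 m.
Layer 2: sin θ = p·974 = 0.3821 → θ = 22.47°; offset = 3.6·tan 22.47° = 1.489 m.
Layer 3: sin θ = p·1844 = 0.7234 → θ = 46.34°; offset = 11.2·tan 46.34° = 11.736 m.
Summing the layer offsets gives 17.499 m.

17.5 m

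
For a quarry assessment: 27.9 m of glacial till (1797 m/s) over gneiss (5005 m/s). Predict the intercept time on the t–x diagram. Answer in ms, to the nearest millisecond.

tᵢ = 2h·√(V₂²−V₁²)/(V₁V₂).
√(V₂²−V₁²) = √(5005²−1797²) = 4671.3 m/s.
tᵢ = 2·27.9·4671.3/(1797·5005) = 0.02898 s.

29 ms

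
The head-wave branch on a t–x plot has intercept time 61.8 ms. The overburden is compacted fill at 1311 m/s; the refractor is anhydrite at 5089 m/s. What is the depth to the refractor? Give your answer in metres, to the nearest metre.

h = tᵢ·V₁·V₂ / (2·√(V₂²−V₁²)).
√(V₂²−V₁²) = √(5089² − 1311²) = 4917.2 m/s.
h = 0.0618 s × 1311 × 5089 / (2 × 4917.2) = 41.92 m.

42 m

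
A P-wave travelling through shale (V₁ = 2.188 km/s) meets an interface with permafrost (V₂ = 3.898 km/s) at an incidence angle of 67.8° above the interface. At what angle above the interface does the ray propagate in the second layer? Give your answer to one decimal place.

47.7°

Convert to the normal: θ₁ = 90° − 67.8° = 22.2°.
Snell's law: sin θ₂ = (V₂/V₁)·sin θ₁ = (3.898/2.188)·sin 22.2° = 0.6731.
θ₂ = sin⁻¹(0.6731) = 42.31° (from vertical).
From the interface: 90° − 42.31° = 47.69°.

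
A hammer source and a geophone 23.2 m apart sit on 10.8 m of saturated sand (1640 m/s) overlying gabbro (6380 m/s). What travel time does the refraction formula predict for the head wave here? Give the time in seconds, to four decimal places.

0.0164 s

θ_c = arcsin(V₁/V₂) = arcsin(1640/6380) = 14.90°, cos θ_c = 0.9664.
Intercept time tᵢ = 2h cos θ_c / V₁ = 2·10.8·0.9664/1640 = 0.01273 s.
t = x/V₂ + tᵢ = 23.2/6380 + 0.01273 = 0.01636 s.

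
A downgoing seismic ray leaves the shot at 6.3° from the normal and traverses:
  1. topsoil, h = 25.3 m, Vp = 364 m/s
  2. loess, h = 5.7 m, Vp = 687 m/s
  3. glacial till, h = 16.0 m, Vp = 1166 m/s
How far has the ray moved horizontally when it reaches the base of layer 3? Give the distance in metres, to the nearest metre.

10 m

Apply Snell's law at each interface; in layer i the horizontal offset is hᵢ·tan θᵢ.
Layer 1: θ = 6.30°; offset = 25.3·tan 6.30° = 2.793 m.
Layer 2: sin θ = 687·sin 6.3°/364 = 0.2071, θ = 11.95°; offset = 5.7·tan 11.95° = 1.207 m.
Layer 3: sin θ = 1166·sin 6.3°/364 = 0.3515, θ = 20.58°; offset = 16.0·tan 20.58° = 6.008 m.
Summing the layer offsets gives 10.007 m.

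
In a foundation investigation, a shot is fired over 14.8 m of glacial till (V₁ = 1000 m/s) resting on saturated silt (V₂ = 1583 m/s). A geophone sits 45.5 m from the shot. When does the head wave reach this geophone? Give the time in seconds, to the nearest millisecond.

θ_c = arcsin(V₁/V₂) = arcsin(1000/1583) = 39.18°, cos θ_c = 0.7752.
Intercept time tᵢ = 2h cos θ_c / V₁ = 2·14.8·0.7752/1000 = 0.02295 s.
t = x/V₂ + tᵢ = 45.5/1583 + 0.02295 = 0.05169 s.

0.052 s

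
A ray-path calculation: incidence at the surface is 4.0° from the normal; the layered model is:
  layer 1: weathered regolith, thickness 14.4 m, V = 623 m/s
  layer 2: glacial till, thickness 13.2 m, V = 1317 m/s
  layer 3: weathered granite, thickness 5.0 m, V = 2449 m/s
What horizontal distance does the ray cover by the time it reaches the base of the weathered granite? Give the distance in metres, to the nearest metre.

p = sin θ₁/V₁ = sin 4.0°/623 = 1.1197e-04 s/m is conserved through the stack.
Layer 1: θ = 4.00°; offset = 14.4·tan 4.00° = 1.007 m.
Layer 2: sin θ = p·1317 = 0.1475 → θ = 8.48°; offset = 13.2·tan 8.48° = 1.968 m.
Layer 3: sin θ = p·2449 = 0.2742 → θ = 15.92°; offset = 5.0·tan 15.92° = 1.426 m.
Total horizontal offset = 4.401 m.

4 m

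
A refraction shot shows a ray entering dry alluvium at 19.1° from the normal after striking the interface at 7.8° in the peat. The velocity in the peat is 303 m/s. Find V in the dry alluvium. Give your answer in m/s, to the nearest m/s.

sin 7.8° = 0.1357; sin 19.1° = 0.3272.
V₂ = V₁·(sin θ₂/sin θ₁) = 303·(0.3272/0.1357) = 730.55 m/s.

731 m/s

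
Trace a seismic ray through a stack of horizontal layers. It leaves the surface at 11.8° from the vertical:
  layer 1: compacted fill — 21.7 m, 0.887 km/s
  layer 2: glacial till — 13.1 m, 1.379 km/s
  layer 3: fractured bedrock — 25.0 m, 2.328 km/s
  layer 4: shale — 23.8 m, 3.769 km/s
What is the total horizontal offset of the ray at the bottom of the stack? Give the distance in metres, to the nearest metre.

p = sin θ₁/V₁ = sin 11.8°/0.887 = 2.3055e-01 s/km is conserved through the stack.
Layer 1: θ = 11.80°; offset = 21.7·tan 11.80° = 4.533 m.
Layer 2: sin θ = p·1.379 = 0.3179 → θ = 18.54°; offset = 13.1·tan 18.54° = 4.393 m.
Layer 3: sin θ = p·2.328 = 0.5367 → θ = 32.46°; offset = 25.0·tan 32.46° = 15.902 m.
Layer 4: sin θ = p·3.769 = 0.8689 → θ = 60.34°; offset = 23.8·tan 60.34° = 41.785 m.
Σ offsets = 66.614 m.

67 m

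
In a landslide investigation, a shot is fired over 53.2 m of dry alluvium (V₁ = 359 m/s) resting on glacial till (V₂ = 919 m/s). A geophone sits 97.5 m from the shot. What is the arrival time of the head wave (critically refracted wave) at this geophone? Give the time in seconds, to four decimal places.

θ_c = arcsin(V₁/V₂) = arcsin(359/919) = 22.99°, cos θ_c = 0.9205.
Intercept time tᵢ = 2h cos θ_c / V₁ = 2·53.2·0.9205/359 = 0.27283 s.
t = x/V₂ + tᵢ = 97.5/919 + 0.27283 = 0.37892 s.

0.3789 s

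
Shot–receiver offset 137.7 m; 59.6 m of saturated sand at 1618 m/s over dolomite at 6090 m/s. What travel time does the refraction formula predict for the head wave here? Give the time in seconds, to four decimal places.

θ_c = arcsin(V₁/V₂) = arcsin(1618/6090) = 15.41°, cos θ_c = 0.9641.
Intercept time tᵢ = 2h cos θ_c / V₁ = 2·59.6·0.9641/1618 = 0.07102 s.
t = x/V₂ + tᵢ = 137.7/6090 + 0.07102 = 0.09363 s.

0.0936 s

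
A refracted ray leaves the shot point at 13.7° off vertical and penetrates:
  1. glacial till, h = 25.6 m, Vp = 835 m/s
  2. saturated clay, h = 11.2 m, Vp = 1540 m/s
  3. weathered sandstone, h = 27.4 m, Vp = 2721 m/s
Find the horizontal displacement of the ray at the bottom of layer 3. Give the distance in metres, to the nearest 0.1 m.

44.9 m

Ray parameter p = sin 13.7° / 835 m/s = 2.8364e-04 s/m.
Layer 1: θ = 13.70°; offset = 25.6·tan 13.70° = 6.241 m.
Layer 2: sin θ = p·1540 = 0.4368 → θ = 25.90°; offset = 11.2·tan 25.90° = 5.438 m.
Layer 3: sin θ = p·2721 = 0.7718 → θ = 50.51°; offset = 27.4·tan 50.51° = 33.255 m.
Total horizontal offset = 44.935 m.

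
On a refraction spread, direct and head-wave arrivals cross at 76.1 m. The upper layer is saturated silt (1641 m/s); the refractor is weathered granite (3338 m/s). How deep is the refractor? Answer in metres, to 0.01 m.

x_cross = 2h·√((V₂+V₁)/(V₂−V₁)) → h = x_cross / (2·√((V₂+V₁)/(V₂−V₁))).
√((V₂+V₁)/(V₂−V₁)) = √((3338+1641)/(3338−1641)) = 1.7129.
h = 76.1 / (2·1.7129) = 22.21 m.

22.21 m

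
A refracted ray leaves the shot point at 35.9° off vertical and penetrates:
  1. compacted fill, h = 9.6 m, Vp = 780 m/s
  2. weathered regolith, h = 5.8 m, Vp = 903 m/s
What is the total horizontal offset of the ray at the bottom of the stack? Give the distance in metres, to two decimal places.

12.31 m

p = sin θ₁/V₁ = sin 35.9°/780 = 7.5176e-04 s/m is conserved through the stack.
Layer 1: θ = 35.90°; offset = 9.6·tan 35.90° = 6.9492 m.
Layer 2: sin θ = p·903 = 0.6788 → θ = 42.75°; offset = 5.8·tan 42.75° = 5.3620 m.
Total horizontal offset = 12.3113 m.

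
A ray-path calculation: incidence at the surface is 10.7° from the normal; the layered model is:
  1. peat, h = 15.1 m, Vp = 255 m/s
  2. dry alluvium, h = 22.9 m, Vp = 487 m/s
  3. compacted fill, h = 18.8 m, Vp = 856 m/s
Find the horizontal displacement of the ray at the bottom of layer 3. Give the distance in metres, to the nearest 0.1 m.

26.5 m

p = sin θ₁/V₁ = sin 10.7°/255 = 7.2810e-04 s/m is conserved through the stack.
Layer 1: θ = 10.70°; offset = 15.1·tan 10.70° = 2.853 m.
Layer 2: sin θ = p·487 = 0.3546 → θ = 20.77°; offset = 22.9·tan 20.77° = 8.684 m.
Layer 3: sin θ = p·856 = 0.6233 → θ = 38.55°; offset = 18.8·tan 38.55° = 14.983 m.
Σ offsets = 26.521 m.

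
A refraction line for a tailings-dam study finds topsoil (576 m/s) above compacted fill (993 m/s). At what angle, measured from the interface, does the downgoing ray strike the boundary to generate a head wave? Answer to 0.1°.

54.5°

Critical incidence: sin θ_c = V₁/V₂ = 576/993 = 0.5801.
θ_c = arcsin 0.5801 = 35.45°.
Measured from the interface: 90° − 35.45° = 54.55°.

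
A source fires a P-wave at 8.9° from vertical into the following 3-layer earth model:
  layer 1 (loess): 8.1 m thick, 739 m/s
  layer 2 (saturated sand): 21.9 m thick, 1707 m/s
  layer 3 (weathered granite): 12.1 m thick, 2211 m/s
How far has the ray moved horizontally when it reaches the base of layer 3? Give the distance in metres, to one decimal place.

Apply Snell's law at each interface; in layer i the horizontal offset is hᵢ·tan θᵢ.
Layer 1: θ = 8.90°; offset = 8.1·tan 8.90° = 1.268 m.
Layer 2: sin θ = 1707·sin 8.9°/739 = 0.3574, θ = 20.94°; offset = 21.9·tan 20.94° = 8.380 m.
Layer 3: sin θ = 2211·sin 8.9°/739 = 0.4629, θ = 27.57°; offset = 12.1·tan 27.57° = 6.318 m.
Total horizontal offset = 15.966 m.

16.0 m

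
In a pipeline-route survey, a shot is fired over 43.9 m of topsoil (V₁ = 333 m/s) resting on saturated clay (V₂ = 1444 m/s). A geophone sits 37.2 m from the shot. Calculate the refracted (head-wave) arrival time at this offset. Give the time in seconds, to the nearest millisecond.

0.282 s

t = x/V₂ + 2h·√(V₂²−V₁²)/(V₁V₂).
√(V₂²−V₁²) = √(1444²−333²) = 1405.1 m/s; delay term = 2·43.9·1405.1/(333·1444) = 0.25656 s.
t = 37.2/1444 + 0.25656 = 0.28232 s.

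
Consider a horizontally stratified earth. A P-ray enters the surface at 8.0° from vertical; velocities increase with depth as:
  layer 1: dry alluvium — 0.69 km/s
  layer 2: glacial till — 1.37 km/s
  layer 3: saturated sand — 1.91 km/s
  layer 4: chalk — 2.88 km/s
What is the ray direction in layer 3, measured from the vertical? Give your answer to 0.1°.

22.7°

Ray parameter p = sin 8.0° / 0.69 = 2.0170e-01 s/km.
sin θ_3 = p·V_3 = 2.0170e-01 × 1.91 = 0.3852.
θ_3 = arcsin 0.3852 = 22.66°.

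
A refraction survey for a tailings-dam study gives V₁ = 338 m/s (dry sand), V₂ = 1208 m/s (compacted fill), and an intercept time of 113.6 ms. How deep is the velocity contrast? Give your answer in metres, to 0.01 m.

h = tᵢ·V₁·V₂ / (2·√(V₂²−V₁²)).
√(V₂²−V₁²) = √(1208² − 338²) = 1159.7 m/s.
h = 0.1136 s × 338 × 1208 / (2 × 1159.7) = 20.00 m.

20.00 m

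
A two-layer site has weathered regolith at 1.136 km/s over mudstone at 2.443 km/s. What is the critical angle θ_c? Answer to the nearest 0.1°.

27.7°

Critical incidence: sin θ_c = V₁/V₂ = 1.136/2.443 = 0.4650.
θ_c = arcsin 0.4650 = 27.71°.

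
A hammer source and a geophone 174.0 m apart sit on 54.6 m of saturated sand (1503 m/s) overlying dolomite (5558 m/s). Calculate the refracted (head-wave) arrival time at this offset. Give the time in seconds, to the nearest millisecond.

0.101 s

θ_c = arcsin(V₁/V₂) = arcsin(1503/5558) = 15.69°, cos θ_c = 0.9627.
Intercept time tᵢ = 2h cos θ_c / V₁ = 2·54.6·0.9627/1503 = 0.06995 s.
t = x/V₂ + tᵢ = 174.0/5558 + 0.06995 = 0.10125 s.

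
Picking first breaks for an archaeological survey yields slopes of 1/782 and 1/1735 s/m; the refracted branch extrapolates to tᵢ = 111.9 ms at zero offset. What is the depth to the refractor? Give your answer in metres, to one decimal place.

h = tᵢ·V₁·V₂ / (2·√(V₂²−V₁²)).
√(V₂²−V₁²) = √(1735² − 782²) = 1548.8 m/s.
h = 0.1119 s × 782 × 1735 / (2 × 1548.8) = 49.01 m.

49.0 m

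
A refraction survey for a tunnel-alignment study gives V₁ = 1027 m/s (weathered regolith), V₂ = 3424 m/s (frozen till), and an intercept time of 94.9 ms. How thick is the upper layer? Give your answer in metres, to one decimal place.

h = tᵢ·V₁·V₂ / (2·√(V₂²−V₁²)).
√(V₂²−V₁²) = √(3424² − 1027²) = 3266.4 m/s.
h = 0.0949 s × 1027 × 3424 / (2 × 3266.4) = 51.08 m.

51.1 m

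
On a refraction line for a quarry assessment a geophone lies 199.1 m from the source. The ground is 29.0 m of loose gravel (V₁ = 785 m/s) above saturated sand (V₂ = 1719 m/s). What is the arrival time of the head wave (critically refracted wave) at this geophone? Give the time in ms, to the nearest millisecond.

t = x/V₂ + 2h·√(V₂²−V₁²)/(V₁V₂).
√(V₂²−V₁²) = √(1719²−785²) = 1529.3 m/s; delay term = 2·29.0·1529.3/(785·1719) = 0.06573 s.
t = 199.1/1719 + 0.06573 = 0.18155 s.

182 ms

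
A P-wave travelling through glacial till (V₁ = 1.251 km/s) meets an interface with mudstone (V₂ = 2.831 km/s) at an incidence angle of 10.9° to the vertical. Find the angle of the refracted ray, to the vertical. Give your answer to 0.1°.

25.3°

sin θ₁/V₁ = sin θ₂/V₂ ⇒ sin θ₂ = 2.831·sin 10.9°/1.251 = 2.831·0.1891/1.251 = 0.4279.
θ₂ = arcsin 0.4279 = 25.34° from the normal.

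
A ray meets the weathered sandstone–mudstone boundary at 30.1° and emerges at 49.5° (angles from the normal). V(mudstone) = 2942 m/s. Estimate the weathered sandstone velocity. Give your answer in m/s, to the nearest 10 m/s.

1940 m/s

sin 30.1° = 0.5015; sin 49.5° = 0.7604.
V₁ = V₂·(sin θ₁/sin θ₂) = 2942·(0.5015/0.7604) = 1940.34 m/s.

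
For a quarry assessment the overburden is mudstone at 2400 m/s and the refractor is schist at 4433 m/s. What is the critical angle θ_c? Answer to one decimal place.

At critical incidence the refracted ray runs along the interface (θ₂ = 90°), so sin θ_c = V₁/V₂.
θ_c = arcsin(2400/4433) = arcsin 0.5414 = 32.78°.

32.8°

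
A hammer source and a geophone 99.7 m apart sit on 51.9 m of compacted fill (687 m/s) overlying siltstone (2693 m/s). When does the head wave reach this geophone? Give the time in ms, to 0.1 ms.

t = x/V₂ + 2h·√(V₂²−V₁²)/(V₁V₂).
√(V₂²−V₁²) = √(2693²−687²) = 2603.9 m/s; delay term = 2·51.9·2603.9/(687·2693) = 0.14609 s.
t = 99.7/2693 + 0.14609 = 0.18311 s.

183.1 ms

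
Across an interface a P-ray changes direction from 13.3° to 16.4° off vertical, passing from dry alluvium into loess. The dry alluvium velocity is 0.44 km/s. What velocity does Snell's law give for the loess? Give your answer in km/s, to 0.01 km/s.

Snell's law: sin 13.3°/V₁ = sin 16.4°/V₂.
V₂ = V₁·sin 16.4°/sin 13.3° = 0.44 × 1.2273 = 0.54 km/s.

0.54 km/s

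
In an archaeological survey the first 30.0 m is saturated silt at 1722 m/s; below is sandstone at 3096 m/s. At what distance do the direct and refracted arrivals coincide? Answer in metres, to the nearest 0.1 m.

112.4 m

θ_c = arcsin(1722/3096) = 33.79°, so cos θ_c = 0.8310 and tᵢ = 2h cos θ_c/V₁ = 0.0290 s.
At crossover x/V₁ = x/V₂ + tᵢ ⇒ x = tᵢ/(1/V₁ − 1/V₂) = 0.02896/(5.8072e-04 − 3.2300e-04) = 112.35 m.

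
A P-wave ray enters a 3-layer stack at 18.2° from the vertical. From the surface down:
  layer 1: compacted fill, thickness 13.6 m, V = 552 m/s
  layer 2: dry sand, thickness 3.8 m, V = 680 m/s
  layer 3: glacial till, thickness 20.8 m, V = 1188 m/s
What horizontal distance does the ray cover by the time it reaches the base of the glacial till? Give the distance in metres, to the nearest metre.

25 m

Ray parameter p = sin 18.2° / 552 m/s = 5.6582e-04 s/m.
Layer 1: θ = 18.20°; offset = 13.6·tan 18.20° = 4.471 m.
Layer 2: sin θ = p·680 = 0.3848 → θ = 22.63°; offset = 3.8·tan 22.63° = 1.584 m.
Layer 3: sin θ = p·1188 = 0.6722 → θ = 42.24°; offset = 20.8·tan 42.24° = 18.885 m.
Summing the layer offsets gives 24.940 m.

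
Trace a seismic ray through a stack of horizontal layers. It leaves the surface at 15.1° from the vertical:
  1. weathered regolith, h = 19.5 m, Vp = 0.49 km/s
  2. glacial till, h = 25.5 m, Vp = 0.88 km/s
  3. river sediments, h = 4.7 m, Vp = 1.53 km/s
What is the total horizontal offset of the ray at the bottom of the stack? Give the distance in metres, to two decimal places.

Apply Snell's law at each interface; in layer i the horizontal offset is hᵢ·tan θᵢ.
Layer 1: θ = 15.10°; offset = 19.5·tan 15.10° = 5.2615 m.
Layer 2: sin θ = 0.88·sin 15.1°/0.49 = 0.4678, θ = 27.89°; offset = 25.5·tan 27.89° = 13.4984 m.
Layer 3: sin θ = 1.53·sin 15.1°/0.49 = 0.8134, θ = 54.43°; offset = 4.7·tan 54.43° = 6.5723 m.
Total horizontal offset = 25.3322 m.

25.33 m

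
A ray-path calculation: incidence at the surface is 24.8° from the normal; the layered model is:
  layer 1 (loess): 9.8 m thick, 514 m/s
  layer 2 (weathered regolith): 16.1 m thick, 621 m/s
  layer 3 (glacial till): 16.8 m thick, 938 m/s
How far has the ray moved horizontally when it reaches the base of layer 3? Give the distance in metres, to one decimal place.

Ray parameter p = sin 24.8° / 514 m/s = 8.1605e-04 s/m.
Layer 1: θ = 24.80°; offset = 9.8·tan 24.80° = 4.528 m.
Layer 2: sin θ = p·621 = 0.5068 → θ = 30.45°; offset = 16.1·tan 30.45° = 9.464 m.
Layer 3: sin θ = p·938 = 0.7655 → θ = 49.95°; offset = 16.8·tan 49.95° = 19.985 m.
Total horizontal offset = 33.977 m.

34.0 m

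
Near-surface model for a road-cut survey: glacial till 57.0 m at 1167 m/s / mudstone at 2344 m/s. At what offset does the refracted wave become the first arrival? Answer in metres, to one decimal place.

x_cross = 2h·√((V₂+V₁)/(V₂−V₁)).
(V₂+V₁)/(V₂−V₁) = (2344+1167)/(2344−1167) = 2.9830; √ = 1.7271.
x_cross = 2·57.0·1.7271 = 196.89 m.

196.9 m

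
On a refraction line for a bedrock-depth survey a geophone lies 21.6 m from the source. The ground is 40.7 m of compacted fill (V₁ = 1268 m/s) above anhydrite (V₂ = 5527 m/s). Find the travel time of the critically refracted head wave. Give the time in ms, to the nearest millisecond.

66 ms

t = x/V₂ + 2h·√(V₂²−V₁²)/(V₁V₂).
√(V₂²−V₁²) = √(5527²−1268²) = 5379.6 m/s; delay term = 2·40.7·5379.6/(1268·5527) = 0.06248 s.
t = 21.6/5527 + 0.06248 = 0.06639 s.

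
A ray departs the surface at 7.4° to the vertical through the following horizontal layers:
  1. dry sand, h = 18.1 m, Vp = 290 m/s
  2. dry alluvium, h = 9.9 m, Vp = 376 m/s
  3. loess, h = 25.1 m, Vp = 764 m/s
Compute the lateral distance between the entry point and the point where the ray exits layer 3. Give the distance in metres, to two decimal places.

13.08 m

p = sin θ₁/V₁ = sin 7.4°/290 = 4.4412e-04 s/m is conserved through the stack.
Layer 1: θ = 7.40°; offset = 18.1·tan 7.40° = 2.3508 m.
Layer 2: sin θ = p·376 = 0.1670 → θ = 9.61°; offset = 9.9·tan 9.61° = 1.6767 m.
Layer 3: sin θ = p·764 = 0.3393 → θ = 19.83°; offset = 25.1·tan 19.83° = 9.0538 m.
Σ offsets = 13.0813 m.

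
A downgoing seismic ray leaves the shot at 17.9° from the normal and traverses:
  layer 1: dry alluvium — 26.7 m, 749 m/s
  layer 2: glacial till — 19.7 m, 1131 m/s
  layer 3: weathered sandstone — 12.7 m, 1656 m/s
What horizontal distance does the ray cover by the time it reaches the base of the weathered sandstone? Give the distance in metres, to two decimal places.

30.71 m

Ray parameter p = sin 17.9° / 749 m/s = 4.1036e-04 s/m.
Layer 1: θ = 17.90°; offset = 26.7·tan 17.90° = 8.6239 m.
Layer 2: sin θ = p·1131 = 0.4641 → θ = 27.65°; offset = 19.7·tan 27.65° = 10.3220 m.
Layer 3: sin θ = p·1656 = 0.6795 → θ = 42.81°; offset = 12.7·tan 42.81° = 11.7638 m.
Total horizontal offset = 30.7097 m.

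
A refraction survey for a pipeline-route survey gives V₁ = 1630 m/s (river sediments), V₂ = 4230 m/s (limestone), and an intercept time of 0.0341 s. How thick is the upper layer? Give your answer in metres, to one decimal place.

30.1 m

θ_c = arcsin(1630/4230) = 22.67°; cos θ_c = 0.9228.
tᵢ = 2h cos θ_c/V₁ ⇒ h = tᵢ·V₁/(2 cos θ_c) = 0.0341·1630/(2·0.9228) = 30.12 m.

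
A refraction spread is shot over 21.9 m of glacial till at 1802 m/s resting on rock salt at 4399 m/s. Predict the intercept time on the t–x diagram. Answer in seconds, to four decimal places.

0.0222 s

θ_c = arcsin(V₁/V₂) = arcsin(1802/4399) = 24.18°; cos θ_c = 0.9122.
tᵢ = 2h·cos θ_c / V₁ = 2·21.9·0.9122 / 1802 = 0.02217 s.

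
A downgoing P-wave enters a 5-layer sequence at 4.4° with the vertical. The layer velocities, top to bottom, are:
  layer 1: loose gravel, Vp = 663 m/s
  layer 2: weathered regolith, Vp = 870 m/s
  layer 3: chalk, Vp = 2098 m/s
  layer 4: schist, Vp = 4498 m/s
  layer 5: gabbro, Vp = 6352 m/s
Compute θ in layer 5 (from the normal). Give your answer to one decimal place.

47.3°

Ray parameter p = sin 4.4° / 663 = 1.1571e-04 s/m.
sin θ_5 = p·V_5 = 1.1571e-04 × 6352 = 0.7350.
θ_5 = 47.31° from the vertical.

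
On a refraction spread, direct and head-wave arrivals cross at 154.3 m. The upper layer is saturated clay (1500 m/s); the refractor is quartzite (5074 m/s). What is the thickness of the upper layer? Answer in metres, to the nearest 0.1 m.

56.9 m

h = (x_cross/2)·√((V₂−V₁)/(V₂+V₁)).
(V₂−V₁)/(V₂+V₁) = (5074−1500)/(5074+1500) = 0.5437; √ = 0.7373.
h = (154.3/2)·0.7373 = 56.89 m.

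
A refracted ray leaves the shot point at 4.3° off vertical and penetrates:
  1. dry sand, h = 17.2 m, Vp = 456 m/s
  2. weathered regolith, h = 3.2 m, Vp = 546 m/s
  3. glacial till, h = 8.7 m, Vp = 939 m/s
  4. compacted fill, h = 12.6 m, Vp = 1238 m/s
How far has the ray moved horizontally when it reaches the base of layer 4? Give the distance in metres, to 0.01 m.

5.56 m

p = sin θ₁/V₁ = sin 4.3°/456 = 1.6443e-04 s/m is conserved through the stack.
Layer 1: θ = 4.30°; offset = 17.2·tan 4.30° = 1.2933 m.
Layer 2: sin θ = p·546 = 0.0898 → θ = 5.15°; offset = 3.2·tan 5.15° = 0.2885 m.
Layer 3: sin θ = p·939 = 0.1544 → θ = 8.88°; offset = 8.7·tan 8.88° = 1.3596 m.
Layer 4: sin θ = p·1238 = 0.2036 → θ = 11.75°; offset = 12.6·tan 11.75° = 2.6197 m.
Total horizontal offset = 5.5610 m.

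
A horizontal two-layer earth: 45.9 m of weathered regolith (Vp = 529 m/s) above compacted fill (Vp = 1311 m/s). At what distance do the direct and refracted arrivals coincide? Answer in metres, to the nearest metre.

θ_c = arcsin(529/1311) = 23.80°, so cos θ_c = 0.9150 and tᵢ = 2h cos θ_c/V₁ = 0.1588 s.
At crossover x/V₁ = x/V₂ + tᵢ ⇒ x = tᵢ/(1/V₁ − 1/V₂) = 0.15878/(1.8904e-03 − 7.6278e-04) = 140.81 m.

141 m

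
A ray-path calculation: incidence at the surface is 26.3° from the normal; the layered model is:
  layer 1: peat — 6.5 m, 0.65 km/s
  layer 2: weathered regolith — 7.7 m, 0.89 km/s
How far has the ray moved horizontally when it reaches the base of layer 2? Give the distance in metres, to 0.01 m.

9.09 m

Apply Snell's law at each interface; in layer i the horizontal offset is hᵢ·tan θᵢ.
Layer 1: θ = 26.30°; offset = 6.5·tan 26.30° = 3.2125 m.
Layer 2: sin θ = 0.89·sin 26.3°/0.65 = 0.6067, θ = 37.35°; offset = 7.7·tan 37.35° = 5.8762 m.
Summing the layer offsets gives 9.0887 m.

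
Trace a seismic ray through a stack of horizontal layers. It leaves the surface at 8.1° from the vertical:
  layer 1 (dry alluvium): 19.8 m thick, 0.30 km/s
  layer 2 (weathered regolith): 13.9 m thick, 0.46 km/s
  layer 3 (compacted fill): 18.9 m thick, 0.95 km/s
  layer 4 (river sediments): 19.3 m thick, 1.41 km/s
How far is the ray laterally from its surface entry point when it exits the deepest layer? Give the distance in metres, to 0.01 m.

32.37 m

Apply Snell's law at each interface; in layer i the horizontal offset is hᵢ·tan θᵢ.
Layer 1: θ = 8.10°; offset = 19.8·tan 8.10° = 2.8180 m.
Layer 2: sin θ = 0.46·sin 8.1°/0.30 = 0.2160, θ = 12.48°; offset = 13.9·tan 12.48° = 3.0757 m.
Layer 3: sin θ = 0.95·sin 8.1°/0.30 = 0.4462, θ = 26.50°; offset = 18.9·tan 26.50° = 9.4229 m.
Layer 4: sin θ = 1.41·sin 8.1°/0.30 = 0.6622, θ = 41.47°; offset = 19.3·tan 41.47° = 17.0576 m.
Σ offsets = 32.3741 m.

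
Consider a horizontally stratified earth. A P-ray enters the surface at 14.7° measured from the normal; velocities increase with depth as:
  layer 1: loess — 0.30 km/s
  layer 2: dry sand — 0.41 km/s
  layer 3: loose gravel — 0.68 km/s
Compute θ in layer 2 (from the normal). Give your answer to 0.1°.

Ray parameter p = sin 14.7° / 0.30 = 8.4586e-01 s/km.
sin θ_2 = p·V_2 = 8.4586e-01 × 0.41 = 0.3468.
θ_2 = arcsin 0.3468 = 20.29°.

20.3°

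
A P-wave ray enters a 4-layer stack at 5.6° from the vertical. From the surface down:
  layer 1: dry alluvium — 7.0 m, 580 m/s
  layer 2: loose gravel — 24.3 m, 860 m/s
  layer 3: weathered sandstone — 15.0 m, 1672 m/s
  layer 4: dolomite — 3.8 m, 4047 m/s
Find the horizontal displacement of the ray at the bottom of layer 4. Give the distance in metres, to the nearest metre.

12 m

p = sin θ₁/V₁ = sin 5.6°/580 = 1.6825e-04 s/m is conserved through the stack.
Layer 1: θ = 5.60°; offset = 7.0·tan 5.60° = 0.686 m.
Layer 2: sin θ = p·860 = 0.1447 → θ = 8.32°; offset = 24.3·tan 8.32° = 3.553 m.
Layer 3: sin θ = p·1672 = 0.2813 → θ = 16.34°; offset = 15.0·tan 16.34° = 4.397 m.
Layer 4: sin θ = p·4047 = 0.6809 → θ = 42.91°; offset = 3.8·tan 42.91° = 3.533 m.
Σ offsets = 12.170 m.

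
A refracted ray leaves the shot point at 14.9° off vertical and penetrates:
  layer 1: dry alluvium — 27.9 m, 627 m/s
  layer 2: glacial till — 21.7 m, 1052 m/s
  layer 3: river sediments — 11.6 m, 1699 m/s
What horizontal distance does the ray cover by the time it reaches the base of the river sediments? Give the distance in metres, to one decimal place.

29.1 m

Apply Snell's law at each interface; in layer i the horizontal offset is hᵢ·tan θᵢ.
Layer 1: θ = 14.90°; offset = 27.9·tan 14.90° = 7.424 m.
Layer 2: sin θ = 1052·sin 14.9°/627 = 0.4314, θ = 25.56°; offset = 21.7·tan 25.56° = 10.377 m.
Layer 3: sin θ = 1699·sin 14.9°/627 = 0.6968, θ = 44.17°; offset = 11.6·tan 44.17° = 11.268 m.
Summing the layer offsets gives 29.069 m.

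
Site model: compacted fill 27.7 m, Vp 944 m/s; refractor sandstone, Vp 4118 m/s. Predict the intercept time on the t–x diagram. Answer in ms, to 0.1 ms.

57.1 ms

θ_c = arcsin(V₁/V₂) = arcsin(944/4118) = 13.25°; cos θ_c = 0.9734.
tᵢ = 2h·cos θ_c / V₁ = 2·27.7·0.9734 / 944 = 0.05712 s.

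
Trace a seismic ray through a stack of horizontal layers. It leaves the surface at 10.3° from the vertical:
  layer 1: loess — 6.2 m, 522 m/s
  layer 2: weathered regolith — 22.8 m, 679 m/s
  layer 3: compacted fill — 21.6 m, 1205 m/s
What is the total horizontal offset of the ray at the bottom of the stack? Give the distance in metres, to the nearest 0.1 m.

Apply Snell's law at each interface; in layer i the horizontal offset is hᵢ·tan θᵢ.
Layer 1: θ = 10.30°; offset = 6.2·tan 10.30° = 1.127 m.
Layer 2: sin θ = 679·sin 10.3°/522 = 0.2326, θ = 13.45°; offset = 22.8·tan 13.45° = 5.452 m.
Layer 3: sin θ = 1205·sin 10.3°/522 = 0.4128, θ = 24.38°; offset = 21.6·tan 24.38° = 9.788 m.
Summing the layer offsets gives 16.367 m.

16.4 m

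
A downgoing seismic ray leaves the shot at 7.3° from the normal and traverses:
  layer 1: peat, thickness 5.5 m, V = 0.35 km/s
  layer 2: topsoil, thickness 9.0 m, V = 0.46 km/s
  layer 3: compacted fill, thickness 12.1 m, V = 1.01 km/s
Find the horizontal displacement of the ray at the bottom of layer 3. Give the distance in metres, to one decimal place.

7.0 m

Apply Snell's law at each interface; in layer i the horizontal offset is hᵢ·tan θᵢ.
Layer 1: θ = 7.30°; offset = 5.5·tan 7.30° = 0.705 m.
Layer 2: sin θ = 0.46·sin 7.3°/0.35 = 0.1670, θ = 9.61°; offset = 9.0·tan 9.61° = 1.524 m.
Layer 3: sin θ = 1.01·sin 7.3°/0.35 = 0.3667, θ = 21.51°; offset = 12.1·tan 21.51° = 4.769 m.
Total horizontal offset = 6.998 m.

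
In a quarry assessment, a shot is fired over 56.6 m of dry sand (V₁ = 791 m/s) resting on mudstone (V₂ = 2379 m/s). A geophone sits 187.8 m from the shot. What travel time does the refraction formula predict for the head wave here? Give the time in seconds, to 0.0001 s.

θ_c = arcsin(V₁/V₂) = arcsin(791/2379) = 19.42°, cos θ_c = 0.9431.
Intercept time tᵢ = 2h cos θ_c / V₁ = 2·56.6·0.9431/791 = 0.13497 s.
t = x/V₂ + tᵢ = 187.8/2379 + 0.13497 = 0.21391 s.

0.2139 s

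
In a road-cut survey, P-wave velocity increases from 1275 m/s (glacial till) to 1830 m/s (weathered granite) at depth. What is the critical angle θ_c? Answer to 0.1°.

Critical incidence: sin θ_c = V₁/V₂ = 1275/1830 = 0.6967.
θ_c = arcsin 0.6967 = 44.16°.

44.2°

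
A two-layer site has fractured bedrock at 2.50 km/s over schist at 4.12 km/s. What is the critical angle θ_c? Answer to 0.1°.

Critical incidence: sin θ_c = V₁/V₂ = 2.50/4.12 = 0.6068.
θ_c = arcsin 0.6068 = 37.36°.

37.4°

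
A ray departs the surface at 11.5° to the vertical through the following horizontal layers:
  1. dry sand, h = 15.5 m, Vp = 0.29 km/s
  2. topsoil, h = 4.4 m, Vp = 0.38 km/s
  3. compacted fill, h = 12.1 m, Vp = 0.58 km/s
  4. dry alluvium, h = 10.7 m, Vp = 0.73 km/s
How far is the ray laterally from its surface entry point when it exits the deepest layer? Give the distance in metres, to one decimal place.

Apply Snell's law at each interface; in layer i the horizontal offset is hᵢ·tan θᵢ.
Layer 1: θ = 11.50°; offset = 15.5·tan 11.50° = 3.154 m.
Layer 2: sin θ = 0.38·sin 11.5°/0.29 = 0.2612, θ = 15.14°; offset = 4.4·tan 15.14° = 1.191 m.
Layer 3: sin θ = 0.58·sin 11.5°/0.29 = 0.3987, θ = 23.50°; offset = 12.1·tan 23.50° = 5.261 m.
Layer 4: sin θ = 0.73·sin 11.5°/0.29 = 0.5019, θ = 30.12°; offset = 10.7·tan 30.12° = 6.208 m.
Summing the layer offsets gives 15.814 m.

15.8 m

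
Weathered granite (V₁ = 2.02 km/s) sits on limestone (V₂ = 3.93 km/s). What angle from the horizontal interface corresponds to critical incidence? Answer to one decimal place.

At critical incidence the refracted ray runs along the interface (θ₂ = 90°), so sin θ_c = V₁/V₂.
θ_c = arcsin(2.02/3.93) = arcsin 0.5140 = 30.93°.
Measured from the interface: 90° − 30.93° = 59.07°.

59.1°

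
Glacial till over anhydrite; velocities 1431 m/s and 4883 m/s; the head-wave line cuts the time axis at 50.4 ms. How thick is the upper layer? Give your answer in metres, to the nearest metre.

38 m

h = tᵢ·V₁·V₂ / (2·√(V₂²−V₁²)).
√(V₂²−V₁²) = √(4883² − 1431²) = 4668.6 m/s.
h = 0.0504 s × 1431 × 4883 / (2 × 4668.6) = 37.72 m.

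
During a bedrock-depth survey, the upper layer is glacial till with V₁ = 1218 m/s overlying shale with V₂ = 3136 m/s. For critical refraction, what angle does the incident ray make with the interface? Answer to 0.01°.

Critical incidence: sin θ_c = V₁/V₂ = 1218/3136 = 0.3884.
θ_c = arcsin 0.3884 = 22.85°.
Measured from the interface: 90° − 22.85° = 67.15°.

67.15°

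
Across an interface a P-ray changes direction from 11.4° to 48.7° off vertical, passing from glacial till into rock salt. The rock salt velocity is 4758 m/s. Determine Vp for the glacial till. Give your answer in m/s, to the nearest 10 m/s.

1250 m/s

sin 11.4° = 0.1977; sin 48.7° = 0.7513.
V₁ = V₂·(sin θ₁/sin θ₂) = 4758·(0.1977/0.7513) = 1251.83 m/s.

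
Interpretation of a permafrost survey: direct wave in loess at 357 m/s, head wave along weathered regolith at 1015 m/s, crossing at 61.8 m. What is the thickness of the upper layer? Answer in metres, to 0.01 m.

x_cross = 2h·√((V₂+V₁)/(V₂−V₁)) → h = x_cross / (2·√((V₂+V₁)/(V₂−V₁))).
√((V₂+V₁)/(V₂−V₁)) = √((1015+357)/(1015−357)) = 1.4440.
h = 61.8 / (2·1.4440) = 21.40 m.

21.40 m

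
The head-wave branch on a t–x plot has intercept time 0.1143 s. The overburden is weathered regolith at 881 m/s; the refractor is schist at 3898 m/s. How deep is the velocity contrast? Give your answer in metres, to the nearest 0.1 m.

h = tᵢ·V₁·V₂ / (2·√(V₂²−V₁²)).
√(V₂²−V₁²) = √(3898² − 881²) = 3797.1 m/s.
h = 0.1143 s × 881 × 3898 / (2 × 3797.1) = 51.69 m.

51.7 m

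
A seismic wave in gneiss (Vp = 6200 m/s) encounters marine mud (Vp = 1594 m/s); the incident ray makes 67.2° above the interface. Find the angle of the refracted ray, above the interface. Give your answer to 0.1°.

Angle from the normal: 90° − 67.2° = 22.8°.
Snell's law: sin θ₂ = (V₂/V₁)·sin θ₁ = (1594/6200)·sin 22.8° = 0.0996.
θ₂ = sin⁻¹(0.0996) = 5.72° (from vertical).
From the interface: 90° − 5.72° = 84.28°.

84.3°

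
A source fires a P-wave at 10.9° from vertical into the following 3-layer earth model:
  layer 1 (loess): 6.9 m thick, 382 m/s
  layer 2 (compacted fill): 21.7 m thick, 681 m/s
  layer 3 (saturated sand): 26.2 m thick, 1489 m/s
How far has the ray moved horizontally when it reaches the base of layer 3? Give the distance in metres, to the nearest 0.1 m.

p = sin θ₁/V₁ = sin 10.9°/382 = 4.9501e-04 s/m is conserved through the stack.
Layer 1: θ = 10.90°; offset = 6.9·tan 10.90° = 1.329 m.
Layer 2: sin θ = p·681 = 0.3371 → θ = 19.70°; offset = 21.7·tan 19.70° = 7.770 m.
Layer 3: sin θ = p·1489 = 0.7371 → θ = 47.48°; offset = 26.2·tan 47.48° = 28.575 m.
Σ offsets = 37.674 m.

37.7 m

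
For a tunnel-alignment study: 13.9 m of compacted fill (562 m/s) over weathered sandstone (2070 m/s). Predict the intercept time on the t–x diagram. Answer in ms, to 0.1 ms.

47.6 ms

θ_c = arcsin(V₁/V₂) = arcsin(562/2070) = 15.75°; cos θ_c = 0.9624.
tᵢ = 2h·cos θ_c / V₁ = 2·13.9·0.9624 / 562 = 0.04761 s.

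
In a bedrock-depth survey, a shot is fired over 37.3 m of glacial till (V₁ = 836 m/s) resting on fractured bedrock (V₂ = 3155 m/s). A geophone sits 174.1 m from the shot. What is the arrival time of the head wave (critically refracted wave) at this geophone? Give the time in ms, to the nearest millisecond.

θ_c = arcsin(V₁/V₂) = arcsin(836/3155) = 15.37°, cos θ_c = 0.9643.
Intercept time tᵢ = 2h cos θ_c / V₁ = 2·37.3·0.9643/836 = 0.08604 s.
t = x/V₂ + tᵢ = 174.1/3155 + 0.08604 = 0.14123 s.

141 ms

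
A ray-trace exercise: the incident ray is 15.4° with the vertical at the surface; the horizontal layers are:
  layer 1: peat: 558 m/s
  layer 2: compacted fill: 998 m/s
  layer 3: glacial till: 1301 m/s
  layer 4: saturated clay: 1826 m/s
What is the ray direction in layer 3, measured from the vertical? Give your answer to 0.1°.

Snell's law across each interface conserves sin θ / V, so sin θ_3 = V_3·sin θ₁/V₁.
sin θ_3 = 1301 × sin 15.4° / 558 = 0.6192.
θ_3 = arcsin 0.6192 = 38.25°.

38.3°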